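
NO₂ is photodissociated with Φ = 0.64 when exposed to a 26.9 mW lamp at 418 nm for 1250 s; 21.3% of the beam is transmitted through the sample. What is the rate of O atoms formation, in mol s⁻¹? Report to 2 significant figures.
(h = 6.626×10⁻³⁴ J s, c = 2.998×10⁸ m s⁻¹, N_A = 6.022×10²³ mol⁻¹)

Photon energy at 418 nm: hc/λ = (6.626×10⁻³⁴)(2.998×10⁸)/(418×10⁻⁹) = 4.752×10⁻¹⁹ J.
Energy delivered: (26.9 mW)(1250 s) = 33.63 J.
Photons incident: 33.63 / 4.752×10⁻¹⁹ = 7.077×10¹⁹, i.e. 7.077×10¹⁹/6.022×10²³ = 1.175×10⁻⁴ mol.
Fraction absorbed: 1 − 21.3/100 = 0.7870.
Photons absorbed: 0.7870 × 1.175×10⁻⁴ = 9.247×10⁻⁵ mol.
Product formed: 0.64 × 9.247×10⁻⁵ = 5.918×10⁻⁵ mol.
Rate: 5.918×10⁻⁵ / 1250 s = 4.7×10⁻⁸ mol s⁻¹.

4.7×10⁻⁸ mol s⁻¹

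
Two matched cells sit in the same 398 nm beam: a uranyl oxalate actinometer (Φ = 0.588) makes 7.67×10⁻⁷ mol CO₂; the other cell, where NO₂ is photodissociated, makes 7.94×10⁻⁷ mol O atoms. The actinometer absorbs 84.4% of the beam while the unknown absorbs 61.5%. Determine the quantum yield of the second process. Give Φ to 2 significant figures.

Photons absorbed by the actinometer: 7.67×10⁻⁷ / 0.588 = 1.304×10⁻⁶ mol.
Incident flux: 1.304×10⁻⁶ / 0.844 = 1.545×10⁻⁶ einstein.
Absorbed by unknown: 0.615 × 1.545×10⁻⁶ = 9.502×10⁻⁷ mol.
Φ(unknown) = 7.94×10⁻⁷ / 9.502×10⁻⁷ = 0.84.

Φ = 0.84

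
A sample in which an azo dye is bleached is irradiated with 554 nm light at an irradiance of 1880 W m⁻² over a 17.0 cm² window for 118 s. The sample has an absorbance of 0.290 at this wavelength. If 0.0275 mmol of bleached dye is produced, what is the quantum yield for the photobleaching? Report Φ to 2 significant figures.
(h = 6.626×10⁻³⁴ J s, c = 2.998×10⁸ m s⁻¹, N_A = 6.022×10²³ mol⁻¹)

Φ = 0.032

Product: 0.0275 mmol = 2.75×10⁻⁵ mol.
Photon energy at 554 nm: hc/λ = (6.626×10⁻³⁴)(2.998×10⁸)/(554×10⁻⁹) = 3.586×10⁻¹⁹ J.
Energy delivered: (1880 W m⁻²)(17.0×10⁻⁴ m²)(118 s) = 377.1 J.
Photons incident: 377.1 / 3.586×10⁻¹⁹ = 1.052×10²¹, i.e. 1.052×10²¹/6.022×10²³ = 0.001747 mol.
Fraction absorbed: 1 − 10^(−0.290) = 0.4871.
Photons absorbed: 0.4871 × 0.001747 = 8.510×10⁻⁴ mol.
Φ = 2.75×10⁻⁵ mol / 8.510×10⁻⁴ mol photons = 0.032.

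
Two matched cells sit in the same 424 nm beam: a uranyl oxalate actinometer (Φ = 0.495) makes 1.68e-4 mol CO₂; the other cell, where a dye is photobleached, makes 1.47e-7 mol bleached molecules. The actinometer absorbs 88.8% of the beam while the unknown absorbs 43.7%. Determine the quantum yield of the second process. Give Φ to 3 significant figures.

Φ = 8.80e-4

Photons absorbed by the actinometer: 1.68e-4 / 0.495 = 3.394e-4 mol.
Incident flux: 3.394e-4 / 0.888 = 3.822e-4 einstein.
Absorbed by unknown: 0.437 × 3.822e-4 = 1.670e-4 mol.
Φ(unknown) = 1.47e-7 / 1.670e-4 = 8.80e-4.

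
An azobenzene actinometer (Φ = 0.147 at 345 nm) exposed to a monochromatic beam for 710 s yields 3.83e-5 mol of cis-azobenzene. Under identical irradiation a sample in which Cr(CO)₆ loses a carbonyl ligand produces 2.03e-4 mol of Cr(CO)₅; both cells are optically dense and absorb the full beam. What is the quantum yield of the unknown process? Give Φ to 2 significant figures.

Photons absorbed by the actinometer: 3.83e-5 / 0.147 = 2.605e-4 mol.
Φ(unknown) = 2.03e-4 / 2.605e-4 = 0.78.

Φ = 0.78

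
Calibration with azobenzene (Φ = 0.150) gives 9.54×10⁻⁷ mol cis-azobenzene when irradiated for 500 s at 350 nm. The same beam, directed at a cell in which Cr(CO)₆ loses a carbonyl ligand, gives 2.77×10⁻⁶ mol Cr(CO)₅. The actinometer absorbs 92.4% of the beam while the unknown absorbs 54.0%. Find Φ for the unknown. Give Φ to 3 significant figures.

Photons absorbed by the actinometer: 9.54×10⁻⁷ / 0.150 = 6.360×10⁻⁶ mol.
Incident flux: 6.360×10⁻⁶ / 0.924 = 6.883×10⁻⁶ einstein.
Absorbed by unknown: 0.540 × 6.883×10⁻⁶ = 3.717×10⁻⁶ mol.
Φ(unknown) = 2.77×10⁻⁶ / 3.717×10⁻⁶ = 0.745.

Φ = 0.745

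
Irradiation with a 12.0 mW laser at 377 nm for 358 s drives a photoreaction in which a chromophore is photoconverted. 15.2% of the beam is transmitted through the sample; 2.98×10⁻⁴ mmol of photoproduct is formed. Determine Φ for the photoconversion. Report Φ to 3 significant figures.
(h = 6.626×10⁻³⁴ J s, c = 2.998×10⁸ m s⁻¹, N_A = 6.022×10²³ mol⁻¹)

Product: 2.98×10⁻⁴ mmol = 2.98×10⁻⁷ mol.
Photon energy at 377 nm: hc/λ = (6.626×10⁻³⁴)(2.998×10⁸)/(377×10⁻⁹) = 5.269×10⁻¹⁹ J.
Energy delivered: (12.0 mW)(358 s) = 4.296 J.
Photons incident: 4.296 / 5.269×10⁻¹⁹ = 8.153×10¹⁸, i.e. 8.153×10¹⁸/6.022×10²³ = 1.354×10⁻⁵ mol.
Fraction absorbed: 1 − 15.2/100 = 0.8480.
Photons absorbed: 0.8480 × 1.354×10⁻⁵ = 1.148×10⁻⁵ mol.
Φ = 2.98×10⁻⁷ mol / 1.148×10⁻⁵ mol photons = 0.0260.

Φ = 0.0260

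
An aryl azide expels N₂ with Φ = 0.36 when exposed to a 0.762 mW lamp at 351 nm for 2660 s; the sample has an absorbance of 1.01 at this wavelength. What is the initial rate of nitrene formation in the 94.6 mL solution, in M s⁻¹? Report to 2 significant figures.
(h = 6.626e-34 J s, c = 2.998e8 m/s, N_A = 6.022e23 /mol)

Photon energy at 351 nm: hc/λ = (6.626e-34)(2.998e8)/(351e-9) = 5.659e-19 J.
Energy delivered: (0.762 mW)(2660 s) = 2.027 J.
Photons incident: 2.027 / 5.659e-19 = 3.582e18, i.e. 3.582e18/6.022e23 = 5.948e-6 mol.
Fraction absorbed: 1 − 10^(−1.01) = 0.9023.
Photons absorbed: 0.9023 × 5.948e-6 = 5.367e-6 mol.
Product formed: 0.36 × 5.367e-6 = 1.932e-6 mol.
Rate: 1.932e-6 mol / (2660 s × 0.0946 L) = 7.7e-9 M s⁻¹.

7.7e-9 M s⁻¹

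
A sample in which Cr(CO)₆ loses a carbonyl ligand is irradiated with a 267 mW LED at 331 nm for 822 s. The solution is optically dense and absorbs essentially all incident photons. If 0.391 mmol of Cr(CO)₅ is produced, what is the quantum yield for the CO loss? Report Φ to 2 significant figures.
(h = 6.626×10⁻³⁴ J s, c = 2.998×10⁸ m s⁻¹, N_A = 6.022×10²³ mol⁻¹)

Φ = 0.64

Product: 0.391 mmol = 3.91×10⁻⁴ mol.
Photon energy at 331 nm: hc/λ = (6.626×10⁻³⁴)(2.998×10⁸)/(331×10⁻⁹) = 6.001×10⁻¹⁹ J.
Energy delivered: (267 mW)(822 s) = 219.5 J.
Photons incident: 219.5 / 6.001×10⁻¹⁹ = 3.658×10²⁰, i.e. 3.658×10²⁰/6.022×10²³ = 6.074×10⁻⁴ mol.
Φ = 3.91×10⁻⁴ mol / 6.074×10⁻⁴ mol photons = 0.64.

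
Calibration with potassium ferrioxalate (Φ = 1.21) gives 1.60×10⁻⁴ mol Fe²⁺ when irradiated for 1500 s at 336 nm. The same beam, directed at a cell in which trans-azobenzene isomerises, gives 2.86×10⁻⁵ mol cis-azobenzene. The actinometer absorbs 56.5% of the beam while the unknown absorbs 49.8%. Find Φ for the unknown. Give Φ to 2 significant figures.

Φ = 0.25

Photons absorbed by the actinometer: 1.60×10⁻⁴ / 1.21 = 1.322×10⁻⁴ mol.
Incident flux: 1.322×10⁻⁴ / 0.565 = 2.340×10⁻⁴ einstein.
Absorbed by unknown: 0.498 × 2.340×10⁻⁴ = 1.165×10⁻⁴ mol.
Φ(unknown) = 2.86×10⁻⁵ / 1.165×10⁻⁴ = 0.25.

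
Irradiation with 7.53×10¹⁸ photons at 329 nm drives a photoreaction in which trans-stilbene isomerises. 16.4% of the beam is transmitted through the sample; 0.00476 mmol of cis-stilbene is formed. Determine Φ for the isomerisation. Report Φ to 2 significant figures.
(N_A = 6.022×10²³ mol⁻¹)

Product: 0.00476 mmol = 4.76×10⁻⁶ mol.
Moles of photons: 7.53×10¹⁸ / 6.022×10²³ = 1.250×10⁻⁵ mol.
Fraction absorbed: 1 − 16.4/100 = 0.8360.
Photons absorbed: 0.8360 × 1.250×10⁻⁵ = 1.045×10⁻⁵ mol.
Φ = 4.76×10⁻⁶ mol / 1.045×10⁻⁵ mol photons = 0.46.

Φ = 0.46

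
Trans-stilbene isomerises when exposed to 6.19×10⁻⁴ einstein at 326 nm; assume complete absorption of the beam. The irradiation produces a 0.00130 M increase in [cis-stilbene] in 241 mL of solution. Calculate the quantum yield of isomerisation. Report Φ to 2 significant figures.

Φ = 0.51

Product: (0.00130 M)(0.241 L) = 3.133×10⁻⁴ mol.
Φ = 3.133×10⁻⁴ mol / 6.19×10⁻⁴ mol photons = 0.51.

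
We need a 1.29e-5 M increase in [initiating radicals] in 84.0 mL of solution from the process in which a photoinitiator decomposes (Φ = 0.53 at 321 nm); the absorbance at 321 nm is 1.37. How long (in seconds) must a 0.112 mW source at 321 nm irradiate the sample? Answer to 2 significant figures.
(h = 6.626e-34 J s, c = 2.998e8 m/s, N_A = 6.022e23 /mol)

t ≈ 7100 s

Product: (1.29e-5 M)(0.084 L) = 1.084e-6 mol.
Photons that must be absorbed: 1.084e-6 / 0.53 = 2.045e-6 mol.
Fraction absorbed: 1 − 10^(−1.37) = 0.9573.
Incident photons needed: 2.045e-6 / 0.9573 = 2.136e-6 mol.
Photon energy: hc/λ = 6.188e-19 J; per mole, 3.726e5 J mol⁻¹.
Energy required: 2.136e-6 × 3.726e5 = 0.7959 J.
Time: 0.7959 J / 0.000112 W = 7100 s.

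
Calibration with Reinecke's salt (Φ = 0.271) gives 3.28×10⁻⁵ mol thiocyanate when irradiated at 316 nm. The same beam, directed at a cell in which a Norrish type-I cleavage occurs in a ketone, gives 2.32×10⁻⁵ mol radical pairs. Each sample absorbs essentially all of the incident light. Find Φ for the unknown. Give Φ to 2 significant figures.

Φ = 0.19

Photons absorbed by the actinometer: 3.28×10⁻⁵ / 0.271 = 1.210×10⁻⁴ mol.
Φ(unknown) = 2.32×10⁻⁵ / 1.210×10⁻⁴ = 0.19.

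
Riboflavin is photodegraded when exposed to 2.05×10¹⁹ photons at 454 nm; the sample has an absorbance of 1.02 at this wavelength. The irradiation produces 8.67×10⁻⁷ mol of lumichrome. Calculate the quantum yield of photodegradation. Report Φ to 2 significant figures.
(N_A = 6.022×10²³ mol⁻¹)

Φ = 0.028

Moles of photons: 2.05×10¹⁹ / 6.022×10²³ = 3.404×10⁻⁵ mol.
Fraction absorbed: 1 − 10^(−1.02) = 0.9045.
Photons absorbed: 0.9045 × 3.404×10⁻⁵ = 3.079×10⁻⁵ mol.
Φ = 8.67×10⁻⁷ mol / 3.079×10⁻⁵ mol photons = 0.028.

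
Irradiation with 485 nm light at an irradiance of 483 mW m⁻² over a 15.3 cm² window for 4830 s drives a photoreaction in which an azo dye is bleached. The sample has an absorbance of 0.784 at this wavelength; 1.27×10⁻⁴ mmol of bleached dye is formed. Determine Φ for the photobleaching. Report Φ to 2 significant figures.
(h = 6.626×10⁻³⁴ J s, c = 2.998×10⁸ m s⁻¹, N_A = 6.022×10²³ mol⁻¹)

Product: 1.27×10⁻⁴ mmol = 1.27×10⁻⁷ mol.
Photon energy at 485 nm: hc/λ = (6.626×10⁻³⁴)(2.998×10⁸)/(485×10⁻⁹) = 4.096×10⁻¹⁹ J.
Energy delivered: (483 mW m⁻²)(15.3×10⁻⁴ m²)(4830 s) = 3.569 J.
Photons incident: 3.569 / 4.096×10⁻¹⁹ = 8.713×10¹⁸, i.e. 8.713×10¹⁸/6.022×10²³ = 1.447×10⁻⁵ mol.
Fraction absorbed: 1 − 10^(−0.784) = 0.8356.
Photons absorbed: 0.8356 × 1.447×10⁻⁵ = 1.209×10⁻⁵ mol.
Φ = 1.27×10⁻⁷ mol / 1.209×10⁻⁵ mol photons = 0.011.

Φ = 0.011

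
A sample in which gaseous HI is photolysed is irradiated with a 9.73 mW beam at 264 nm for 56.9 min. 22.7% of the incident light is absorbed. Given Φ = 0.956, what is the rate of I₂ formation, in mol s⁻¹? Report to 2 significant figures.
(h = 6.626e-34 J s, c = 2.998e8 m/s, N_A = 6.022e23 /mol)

Photon energy at 264 nm: hc/λ = (6.626e-34)(2.998e8)/(264e-9) = 7.525e-19 J.
Energy delivered: (9.73 mW)(3414 s) = 33.22 J.
Photons incident: 33.22 / 7.525e-19 = 4.415e19, i.e. 4.415e19/6.022e23 = 7.331e-5 mol.
Photons absorbed: 0.227 × 7.331e-5 = 1.664e-5 mol.
Product formed: 0.956 × 1.664e-5 = 1.591e-5 mol.
Rate: 1.591e-5 / 3414 s = 4.7e-9 mol s⁻¹.

4.7e-9 mol s⁻¹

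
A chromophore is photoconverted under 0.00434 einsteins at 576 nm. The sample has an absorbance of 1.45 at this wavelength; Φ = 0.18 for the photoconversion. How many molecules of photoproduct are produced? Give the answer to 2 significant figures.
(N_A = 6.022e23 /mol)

Fraction absorbed: 1 − 10^(−1.45) = 0.9645.
Photons absorbed: 0.9645 × 0.00434 = 0.004186 mol.
Product: Φ × n_abs = 0.18 × 0.004186 = 7.535e-4 mol.
As a count: 7.535e-4 × 6.022e23 = 4.5e20.

4.5e20 molecules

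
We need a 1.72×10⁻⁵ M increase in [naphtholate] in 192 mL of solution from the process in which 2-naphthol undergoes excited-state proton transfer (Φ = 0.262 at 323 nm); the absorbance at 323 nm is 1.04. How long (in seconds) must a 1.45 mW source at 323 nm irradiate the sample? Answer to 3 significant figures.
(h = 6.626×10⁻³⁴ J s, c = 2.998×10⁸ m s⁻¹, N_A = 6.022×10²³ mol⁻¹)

Product: (1.72×10⁻⁵ M)(0.192 L) = 3.302×10⁻⁶ mol.
Photons that must be absorbed: 3.302×10⁻⁶ / 0.262 = 1.260×10⁻⁵ mol.
Fraction absorbed: 1 − 10^(−1.04) = 0.9088.
Incident photons needed: 1.260×10⁻⁵ / 0.9088 = 1.386×10⁻⁵ mol.
Photon energy: hc/λ = 6.150×10⁻¹⁹ J; per mole, 3.704×10⁵ J mol⁻¹.
Energy required: 1.386×10⁻⁵ × 3.704×10⁵ = 5.134 J.
Time: 5.134 J / 0.00145 W = 3540 s.

t ≈ 3540 s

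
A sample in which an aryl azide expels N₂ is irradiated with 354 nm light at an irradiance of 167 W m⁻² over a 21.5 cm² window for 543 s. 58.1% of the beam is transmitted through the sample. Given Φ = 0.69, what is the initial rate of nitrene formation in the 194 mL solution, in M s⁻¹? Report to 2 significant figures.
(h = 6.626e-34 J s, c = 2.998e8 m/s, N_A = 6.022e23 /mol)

Photon energy at 354 nm: hc/λ = (6.626e-34)(2.998e8)/(354e-9) = 5.612e-19 J.
Energy delivered: (167 W m⁻²)(21.5e-4 m²)(543 s) = 195.0 J.
Photons incident: 195.0 / 5.612e-19 = 3.475e20, i.e. 3.475e20/6.022e23 = 5.771e-4 mol.
Fraction absorbed: 1 − 58.1/100 = 0.4190.
Photons absorbed: 0.4190 × 5.771e-4 = 2.418e-4 mol.
Product formed: 0.69 × 2.418e-4 = 1.668e-4 mol.
Rate: 1.668e-4 mol / (543 s × 0.194 L) = 1.6e-6 M s⁻¹.

1.6e-6 M s⁻¹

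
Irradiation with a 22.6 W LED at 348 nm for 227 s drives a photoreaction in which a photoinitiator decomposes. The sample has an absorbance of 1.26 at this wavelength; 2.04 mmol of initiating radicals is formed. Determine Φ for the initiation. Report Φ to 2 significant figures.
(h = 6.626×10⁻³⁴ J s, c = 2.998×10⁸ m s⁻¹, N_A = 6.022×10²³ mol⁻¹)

Φ = 0.14

Product: 2.04 mmol = 0.00204 mol.
Photon energy at 348 nm: hc/λ = (6.626×10⁻³⁴)(2.998×10⁸)/(348×10⁻⁹) = 5.708×10⁻¹⁹ J.
Energy delivered: (22.6 W)(227 s) = 5130 J.
Photons incident: 5130 / 5.708×10⁻¹⁹ = 8.987×10²¹, i.e. 8.987×10²¹/6.022×10²³ = 0.01492 mol.
Fraction absorbed: 1 − 10^(−1.26) = 0.9450.
Photons absorbed: 0.9450 × 0.01492 = 0.01410 mol.
Φ = 0.00204 mol / 0.01410 mol photons = 0.14.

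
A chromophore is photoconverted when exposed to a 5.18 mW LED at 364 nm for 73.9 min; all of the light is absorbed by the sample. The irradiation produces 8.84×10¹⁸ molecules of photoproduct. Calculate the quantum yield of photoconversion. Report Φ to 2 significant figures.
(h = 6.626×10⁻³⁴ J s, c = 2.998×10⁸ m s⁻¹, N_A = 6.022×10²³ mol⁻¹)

Φ = 0.21

Product: 8.84×10¹⁸ / 6.022×10²³ = 1.468×10⁻⁵ mol.
Photon energy at 364 nm: hc/λ = (6.626×10⁻³⁴)(2.998×10⁸)/(364×10⁻⁹) = 5.457×10⁻¹⁹ J.
Energy delivered: (5.18 mW)(4434 s) = 22.97 J.
Photons incident: 22.97 / 5.457×10⁻¹⁹ = 4.209×10¹⁹, i.e. 4.209×10¹⁹/6.022×10²³ = 6.989×10⁻⁵ mol.
Φ = 1.468×10⁻⁵ mol / 6.989×10⁻⁵ mol photons = 0.21.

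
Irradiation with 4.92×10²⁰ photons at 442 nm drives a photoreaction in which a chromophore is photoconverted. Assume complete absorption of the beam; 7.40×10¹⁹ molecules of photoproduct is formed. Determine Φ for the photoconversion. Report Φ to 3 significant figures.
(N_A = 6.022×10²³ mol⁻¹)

Product: 7.40×10¹⁹ / 6.022×10²³ = 1.229×10⁻⁴ mol.
Moles of photons: 4.92×10²⁰ / 6.022×10²³ = 8.170×10⁻⁴ mol.
Φ = 1.229×10⁻⁴ mol / 8.170×10⁻⁴ mol photons = 0.150.

Φ = 0.150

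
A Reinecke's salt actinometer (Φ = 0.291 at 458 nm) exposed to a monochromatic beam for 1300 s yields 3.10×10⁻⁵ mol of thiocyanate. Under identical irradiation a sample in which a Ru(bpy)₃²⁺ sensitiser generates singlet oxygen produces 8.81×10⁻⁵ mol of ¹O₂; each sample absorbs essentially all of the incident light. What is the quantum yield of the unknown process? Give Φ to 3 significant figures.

Φ = 0.827

Photons absorbed by the actinometer: 3.10×10⁻⁵ / 0.291 = 1.065×10⁻⁴ mol.
Φ(unknown) = 8.81×10⁻⁵ / 1.065×10⁻⁴ = 0.827.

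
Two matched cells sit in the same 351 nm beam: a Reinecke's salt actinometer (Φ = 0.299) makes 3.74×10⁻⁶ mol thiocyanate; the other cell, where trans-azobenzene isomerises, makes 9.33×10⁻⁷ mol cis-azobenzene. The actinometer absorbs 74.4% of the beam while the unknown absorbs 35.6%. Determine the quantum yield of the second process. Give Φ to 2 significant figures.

Φ = 0.16

Photons absorbed by the actinometer: 3.74×10⁻⁶ / 0.299 = 1.251×10⁻⁵ mol.
Incident flux: 1.251×10⁻⁵ / 0.744 = 1.681×10⁻⁵ einstein.
Absorbed by unknown: 0.356 × 1.681×10⁻⁵ = 5.984×10⁻⁶ mol.
Φ(unknown) = 9.33×10⁻⁷ / 5.984×10⁻⁶ = 0.16.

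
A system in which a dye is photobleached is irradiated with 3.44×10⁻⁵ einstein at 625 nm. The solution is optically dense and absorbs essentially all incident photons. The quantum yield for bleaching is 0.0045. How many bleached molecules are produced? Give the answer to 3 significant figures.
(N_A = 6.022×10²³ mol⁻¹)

9.32×10¹⁶ bleached molecules

Product: Φ × n_abs = 0.0045 × 3.44×10⁻⁵ = 1.548×10⁻⁷ mol.
As a count: 1.548×10⁻⁷ × 6.022×10²³ = 9.32×10¹⁶.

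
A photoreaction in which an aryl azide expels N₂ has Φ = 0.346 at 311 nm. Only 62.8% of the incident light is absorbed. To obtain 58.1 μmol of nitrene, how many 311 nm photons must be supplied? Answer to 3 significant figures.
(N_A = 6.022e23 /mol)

1.61e20 photons

Product: 58.1 μmol = 5.81e-5 mol.
Photons that must be absorbed: 5.81e-5 / 0.346 = 1.679e-4 mol.
Incident photons needed: 1.679e-4 / 0.628 = 2.674e-4 mol.
Photon count: 2.674e-4 × 6.022e23 = 1.61e20.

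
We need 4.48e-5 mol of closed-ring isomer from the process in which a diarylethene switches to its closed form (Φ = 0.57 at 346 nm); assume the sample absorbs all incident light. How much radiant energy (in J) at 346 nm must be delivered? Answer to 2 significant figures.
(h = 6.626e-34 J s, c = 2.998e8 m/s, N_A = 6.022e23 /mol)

Photons that must be absorbed: 4.48e-5 / 0.57 = 7.860e-5 mol.
Photon energy: hc/λ = 5.741e-19 J; per mole, 3.457e5 J mol⁻¹.
Energy required: 7.860e-5 × 3.457e5 = 27 J.

27 J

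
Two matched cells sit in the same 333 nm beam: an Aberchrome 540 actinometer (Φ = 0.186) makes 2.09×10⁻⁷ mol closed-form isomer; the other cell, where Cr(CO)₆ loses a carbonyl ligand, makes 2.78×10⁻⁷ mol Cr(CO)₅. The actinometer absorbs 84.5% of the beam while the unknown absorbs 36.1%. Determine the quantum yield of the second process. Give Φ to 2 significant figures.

Photons absorbed by the actinometer: 2.09×10⁻⁷ / 0.186 = 1.124×10⁻⁶ mol.
Incident flux: 1.124×10⁻⁶ / 0.845 = 1.330×10⁻⁶ einstein.
Absorbed by unknown: 0.361 × 1.330×10⁻⁶ = 4.801×10⁻⁷ mol.
Φ(unknown) = 2.78×10⁻⁷ / 4.801×10⁻⁷ = 0.58.

Φ = 0.58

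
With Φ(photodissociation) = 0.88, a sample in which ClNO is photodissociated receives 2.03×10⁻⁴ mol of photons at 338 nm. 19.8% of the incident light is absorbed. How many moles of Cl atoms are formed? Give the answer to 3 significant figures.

Photons absorbed: 0.198 × 2.03×10⁻⁴ = 4.019×10⁻⁵ mol.
Product: Φ × n_abs = 0.88 × 4.019×10⁻⁵ = 3.537×10⁻⁵ mol.

3.54×10⁻⁵ mol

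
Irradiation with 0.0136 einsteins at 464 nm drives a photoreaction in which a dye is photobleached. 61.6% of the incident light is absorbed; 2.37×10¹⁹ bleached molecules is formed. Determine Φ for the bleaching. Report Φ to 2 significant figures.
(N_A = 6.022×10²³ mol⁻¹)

Product: 2.37×10¹⁹ / 6.022×10²³ = 3.936×10⁻⁵ mol.
Photons absorbed: 0.616 × 0.0136 = 0.008378 mol.
Φ = 3.936×10⁻⁵ mol / 0.008378 mol photons = 0.0047.

Φ = 0.0047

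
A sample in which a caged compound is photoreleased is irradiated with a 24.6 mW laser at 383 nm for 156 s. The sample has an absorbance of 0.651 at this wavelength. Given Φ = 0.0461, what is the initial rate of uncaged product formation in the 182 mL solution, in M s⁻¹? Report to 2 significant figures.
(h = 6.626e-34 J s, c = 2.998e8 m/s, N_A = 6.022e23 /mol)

Photon energy at 383 nm: hc/λ = (6.626e-34)(2.998e8)/(383e-9) = 5.187e-19 J.
Energy delivered: (24.6 mW)(156 s) = 3.838 J.
Photons incident: 3.838 / 5.187e-19 = 7.399e18, i.e. 7.399e18/6.022e23 = 1.229e-5 mol.
Fraction absorbed: 1 − 10^(−0.651) = 0.7766.
Photons absorbed: 0.7766 × 1.229e-5 = 9.544e-6 mol.
Product formed: 0.0461 × 9.544e-6 = 4.400e-7 mol.
Rate: 4.400e-7 mol / (156 s × 0.182 L) = 1.5e-8 M s⁻¹.

1.5e-8 M s⁻¹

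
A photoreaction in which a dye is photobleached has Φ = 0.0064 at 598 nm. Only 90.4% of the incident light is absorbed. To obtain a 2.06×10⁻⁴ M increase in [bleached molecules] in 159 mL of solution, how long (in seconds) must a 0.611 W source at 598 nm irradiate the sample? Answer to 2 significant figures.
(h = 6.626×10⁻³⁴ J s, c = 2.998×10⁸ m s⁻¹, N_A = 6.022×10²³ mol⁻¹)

Product: (2.06×10⁻⁴ M)(0.159 L) = 3.275×10⁻⁵ mol.
Photons that must be absorbed: 3.275×10⁻⁵ / 0.0064 = 0.005117 mol.
Incident photons needed: 0.005117 / 0.904 = 0.005660 mol.
Photon energy: hc/λ = 3.322×10⁻¹⁹ J; per mole, 2.001×10⁵ J mol⁻¹.
Energy required: 0.005660 × 2.001×10⁵ = 1133 J.
Time: 1133 J / 0.611 W = 1900 s.

t ≈ 1900 s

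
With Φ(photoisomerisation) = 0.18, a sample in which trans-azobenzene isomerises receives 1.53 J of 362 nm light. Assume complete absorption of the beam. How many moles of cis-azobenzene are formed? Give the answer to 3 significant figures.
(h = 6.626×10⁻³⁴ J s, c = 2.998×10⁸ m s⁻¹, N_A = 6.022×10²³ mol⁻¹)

8.33×10⁻⁷ mol

Photon energy at 362 nm: hc/λ = (6.626×10⁻³⁴)(2.998×10⁸)/(362×10⁻⁹) = 5.487×10⁻¹⁹ J.
Photons incident: 1.53 / 5.487×10⁻¹⁹ = 2.788×10¹⁸, i.e. 2.788×10¹⁸/6.022×10²³ = 4.630×10⁻⁶ mol.
Product: Φ × n_abs = 0.18 × 4.630×10⁻⁶ = 8.334×10⁻⁷ mol.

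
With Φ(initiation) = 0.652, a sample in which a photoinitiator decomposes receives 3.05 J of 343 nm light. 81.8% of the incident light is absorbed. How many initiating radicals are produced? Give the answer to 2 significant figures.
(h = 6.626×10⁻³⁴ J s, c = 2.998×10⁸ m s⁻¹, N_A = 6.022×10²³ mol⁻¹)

2.8×10¹⁸ initiating radicals

Photon energy at 343 nm: hc/λ = (6.626×10⁻³⁴)(2.998×10⁸)/(343×10⁻⁹) = 5.791×10⁻¹⁹ J.
Photons incident: 3.05 / 5.791×10⁻¹⁹ = 5.267×10¹⁸, i.e. 5.267×10¹⁸/6.022×10²³ = 8.746×10⁻⁶ mol.
Photons absorbed: 0.818 × 8.746×10⁻⁶ = 7.154×10⁻⁶ mol.
Product: Φ × n_abs = 0.652 × 7.154×10⁻⁶ = 4.664×10⁻⁶ mol.
As a count: 4.664×10⁻⁶ × 6.022×10²³ = 2.8×10¹⁸.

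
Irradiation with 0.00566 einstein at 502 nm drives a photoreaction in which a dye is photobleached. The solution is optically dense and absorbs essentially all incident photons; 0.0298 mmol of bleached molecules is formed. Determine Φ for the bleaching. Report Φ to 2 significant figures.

Product: 0.0298 mmol = 2.98×10⁻⁵ mol.
Φ = 2.98×10⁻⁵ mol / 0.00566 mol photons = 0.0053.

Φ = 0.0053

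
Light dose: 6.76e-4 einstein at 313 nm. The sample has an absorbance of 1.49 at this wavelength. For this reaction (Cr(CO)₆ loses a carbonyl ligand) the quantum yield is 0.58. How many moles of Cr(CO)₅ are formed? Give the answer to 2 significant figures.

Fraction absorbed: 1 − 10^(−1.49) = 0.9676.
Photons absorbed: 0.9676 × 6.76e-4 = 6.541e-4 mol.
Product: Φ × n_abs = 0.58 × 6.541e-4 = 3.794e-4 mol.

3.8e-4 mol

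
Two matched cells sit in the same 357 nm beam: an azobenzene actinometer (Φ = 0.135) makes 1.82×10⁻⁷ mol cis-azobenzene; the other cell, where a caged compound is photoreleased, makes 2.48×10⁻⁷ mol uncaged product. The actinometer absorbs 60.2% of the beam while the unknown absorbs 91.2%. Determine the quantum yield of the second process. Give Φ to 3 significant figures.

Φ = 0.121

Photons absorbed by the actinometer: 1.82×10⁻⁷ / 0.135 = 1.348×10⁻⁶ mol.
Incident flux: 1.348×10⁻⁶ / 0.602 = 2.239×10⁻⁶ einstein.
Absorbed by unknown: 0.912 × 2.239×10⁻⁶ = 2.042×10⁻⁶ mol.
Φ(unknown) = 2.48×10⁻⁷ / 2.042×10⁻⁶ = 0.121.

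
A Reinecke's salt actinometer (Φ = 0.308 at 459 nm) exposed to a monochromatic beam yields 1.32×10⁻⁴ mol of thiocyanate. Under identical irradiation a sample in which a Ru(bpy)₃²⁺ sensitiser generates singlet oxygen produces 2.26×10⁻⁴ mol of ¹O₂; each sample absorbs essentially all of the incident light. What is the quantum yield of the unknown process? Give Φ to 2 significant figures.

Φ = 0.53

Photons absorbed by the actinometer: 1.32×10⁻⁴ / 0.308 = 4.286×10⁻⁴ mol.
Φ(unknown) = 2.26×10⁻⁴ / 4.286×10⁻⁴ = 0.53.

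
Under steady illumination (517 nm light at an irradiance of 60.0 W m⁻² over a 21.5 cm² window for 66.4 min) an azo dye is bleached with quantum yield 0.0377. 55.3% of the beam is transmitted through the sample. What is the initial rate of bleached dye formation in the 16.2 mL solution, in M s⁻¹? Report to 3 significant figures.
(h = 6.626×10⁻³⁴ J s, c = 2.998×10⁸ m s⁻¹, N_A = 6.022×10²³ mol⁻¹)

5.80×10⁻⁷ M s⁻¹

Photon energy at 517 nm: hc/λ = (6.626×10⁻³⁴)(2.998×10⁸)/(517×10⁻⁹) = 3.842×10⁻¹⁹ J.
Energy delivered: (60.0 W m⁻²)(21.5×10⁻⁴ m²)(3984 s) = 513.9 J.
Photons incident: 513.9 / 3.842×10⁻¹⁹ = 1.338×10²¹, i.e. 1.338×10²¹/6.022×10²³ = 0.002222 mol.
Fraction absorbed: 1 − 55.3/100 = 0.4470.
Photons absorbed: 0.4470 × 0.002222 = 9.932×10⁻⁴ mol.
Product formed: 0.0377 × 9.932×10⁻⁴ = 3.744×10⁻⁵ mol.
Rate: 3.744×10⁻⁵ mol / (3984 s × 0.0162 L) = 5.80×10⁻⁷ M s⁻¹.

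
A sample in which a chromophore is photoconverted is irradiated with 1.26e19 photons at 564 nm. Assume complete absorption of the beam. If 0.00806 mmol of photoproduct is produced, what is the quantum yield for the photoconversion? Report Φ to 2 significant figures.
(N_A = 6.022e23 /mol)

Product: 0.00806 mmol = 8.06e-6 mol.
Moles of photons: 1.26e19 / 6.022e23 = 2.092e-5 mol.
Φ = 8.06e-6 mol / 2.092e-5 mol photons = 0.39.

Φ = 0.39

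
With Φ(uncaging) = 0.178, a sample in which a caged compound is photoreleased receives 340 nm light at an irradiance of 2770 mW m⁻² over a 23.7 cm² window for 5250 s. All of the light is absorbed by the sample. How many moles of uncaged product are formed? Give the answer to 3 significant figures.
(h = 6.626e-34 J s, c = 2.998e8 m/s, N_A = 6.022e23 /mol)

Photon energy at 340 nm: hc/λ = (6.626e-34)(2.998e8)/(340e-9) = 5.843e-19 J.
Energy delivered: (2770 mW m⁻²)(23.7e-4 m²)(5250 s) = 34.47 J.
Photons incident: 34.47 / 5.843e-19 = 5.899e19, i.e. 5.899e19/6.022e23 = 9.796e-5 mol.
Product: Φ × n_abs = 0.178 × 9.796e-5 = 1.744e-5 mol.

1.74e-5 mol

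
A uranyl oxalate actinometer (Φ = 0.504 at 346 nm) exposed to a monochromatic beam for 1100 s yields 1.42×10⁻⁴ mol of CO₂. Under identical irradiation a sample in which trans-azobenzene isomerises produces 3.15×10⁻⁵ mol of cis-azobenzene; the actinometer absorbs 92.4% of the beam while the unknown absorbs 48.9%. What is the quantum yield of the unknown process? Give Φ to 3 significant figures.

Photons absorbed by the actinometer: 1.42×10⁻⁴ / 0.504 = 2.817×10⁻⁴ mol.
Incident flux: 2.817×10⁻⁴ / 0.924 = 3.049×10⁻⁴ einstein.
Absorbed by unknown: 0.489 × 3.049×10⁻⁴ = 1.491×10⁻⁴ mol.
Φ(unknown) = 3.15×10⁻⁵ / 1.491×10⁻⁴ = 0.211.

Φ = 0.211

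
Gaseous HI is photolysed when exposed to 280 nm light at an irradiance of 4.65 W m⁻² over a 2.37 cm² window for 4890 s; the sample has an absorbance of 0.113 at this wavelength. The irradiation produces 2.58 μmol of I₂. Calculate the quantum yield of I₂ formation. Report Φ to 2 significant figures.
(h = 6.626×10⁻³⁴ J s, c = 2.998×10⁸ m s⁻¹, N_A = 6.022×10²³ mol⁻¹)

Product: 2.58 μmol = 2.58×10⁻⁶ mol.
Photon energy at 280 nm: hc/λ = (6.626×10⁻³⁴)(2.998×10⁸)/(280×10⁻⁹) = 7.095×10⁻¹⁹ J.
Energy delivered: (4.65 W m⁻²)(2.37×10⁻⁴ m²)(4890 s) = 5.389 J.
Photons incident: 5.389 / 7.095×10⁻¹⁹ = 7.595×10¹⁸, i.e. 7.595×10¹⁸/6.022×10²³ = 1.261×10⁻⁵ mol.
Fraction absorbed: 1 − 10^(−0.113) = 0.2291.
Photons absorbed: 0.2291 × 1.261×10⁻⁵ = 2.889×10⁻⁶ mol.
Φ = 2.58×10⁻⁶ mol / 2.889×10⁻⁶ mol photons = 0.89.

Φ = 0.89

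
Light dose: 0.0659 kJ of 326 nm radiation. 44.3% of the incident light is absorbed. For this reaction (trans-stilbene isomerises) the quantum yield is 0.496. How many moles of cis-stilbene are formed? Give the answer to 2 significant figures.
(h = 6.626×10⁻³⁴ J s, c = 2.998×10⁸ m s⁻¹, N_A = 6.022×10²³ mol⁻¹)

3.9×10⁻⁵ mol

Photon energy at 326 nm: hc/λ = (6.626×10⁻³⁴)(2.998×10⁸)/(326×10⁻⁹) = 6.093×10⁻¹⁹ J.
Incident energy: 0.0659 kJ = 65.9 J.
Photons incident: 65.9 / 6.093×10⁻¹⁹ = 1.082×10²⁰, i.e. 1.082×10²⁰/6.022×10²³ = 1.797×10⁻⁴ mol.
Photons absorbed: 0.443 × 1.797×10⁻⁴ = 7.961×10⁻⁵ mol.
Product: Φ × n_abs = 0.496 × 7.961×10⁻⁵ = 3.949×10⁻⁵ mol.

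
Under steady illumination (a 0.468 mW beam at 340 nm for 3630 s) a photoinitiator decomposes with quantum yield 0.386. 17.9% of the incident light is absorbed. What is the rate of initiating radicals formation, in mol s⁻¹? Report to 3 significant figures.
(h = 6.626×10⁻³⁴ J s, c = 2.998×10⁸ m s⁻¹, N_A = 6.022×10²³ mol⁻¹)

9.19×10⁻¹¹ mol s⁻¹

Photon energy at 340 nm: hc/λ = (6.626×10⁻³⁴)(2.998×10⁸)/(340×10⁻⁹) = 5.843×10⁻¹⁹ J.
Energy delivered: (0.468 mW)(3630 s) = 1.699 J.
Photons incident: 1.699 / 5.843×10⁻¹⁹ = 2.908×10¹⁸, i.e. 2.908×10¹⁸/6.022×10²³ = 4.829×10⁻⁶ mol.
Photons absorbed: 0.179 × 4.829×10⁻⁶ = 8.644×10⁻⁷ mol.
Product formed: 0.386 × 8.644×10⁻⁷ = 3.337×10⁻⁷ mol.
Rate: 3.337×10⁻⁷ / 3630 s = 9.19×10⁻¹¹ mol s⁻¹.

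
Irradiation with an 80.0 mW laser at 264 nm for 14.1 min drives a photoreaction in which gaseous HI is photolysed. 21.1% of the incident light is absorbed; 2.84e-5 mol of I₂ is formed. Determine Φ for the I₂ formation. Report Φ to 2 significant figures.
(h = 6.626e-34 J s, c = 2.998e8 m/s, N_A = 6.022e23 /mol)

Photon energy at 264 nm: hc/λ = (6.626e-34)(2.998e8)/(264e-9) = 7.525e-19 J.
Energy delivered: (80.0 mW)(846 s) = 67.68 J.
Photons incident: 67.68 / 7.525e-19 = 8.994e19, i.e. 8.994e19/6.022e23 = 1.494e-4 mol.
Photons absorbed: 0.211 × 1.494e-4 = 3.152e-5 mol.
Φ = 2.84e-5 mol / 3.152e-5 mol photons = 0.90.

Φ = 0.90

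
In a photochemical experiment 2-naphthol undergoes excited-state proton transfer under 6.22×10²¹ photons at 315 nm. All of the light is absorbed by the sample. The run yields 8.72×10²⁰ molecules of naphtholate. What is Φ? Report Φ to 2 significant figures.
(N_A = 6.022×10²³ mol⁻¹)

Product: 8.72×10²⁰ / 6.022×10²³ = 0.001448 mol.
Moles of photons: 6.22×10²¹ / 6.022×10²³ = 0.01033 mol.
Φ = 0.001448 mol / 0.01033 mol photons = 0.14.

Φ = 0.14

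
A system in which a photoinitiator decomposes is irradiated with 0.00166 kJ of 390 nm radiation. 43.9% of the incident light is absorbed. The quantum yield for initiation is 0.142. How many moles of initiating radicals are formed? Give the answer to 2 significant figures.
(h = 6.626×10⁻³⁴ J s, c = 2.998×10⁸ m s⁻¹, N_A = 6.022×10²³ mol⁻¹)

Photon energy at 390 nm: hc/λ = (6.626×10⁻³⁴)(2.998×10⁸)/(390×10⁻⁹) = 5.094×10⁻¹⁹ J.
Incident energy: 0.00166 kJ = 1.66 J.
Photons incident: 1.66 / 5.094×10⁻¹⁹ = 3.259×10¹⁸, i.e. 3.259×10¹⁸/6.022×10²³ = 5.412×10⁻⁶ mol.
Photons absorbed: 0.439 × 5.412×10⁻⁶ = 2.376×10⁻⁶ mol.
Product: Φ × n_abs = 0.142 × 2.376×10⁻⁶ = 3.374×10⁻⁷ mol.

3.4×10⁻⁷ mol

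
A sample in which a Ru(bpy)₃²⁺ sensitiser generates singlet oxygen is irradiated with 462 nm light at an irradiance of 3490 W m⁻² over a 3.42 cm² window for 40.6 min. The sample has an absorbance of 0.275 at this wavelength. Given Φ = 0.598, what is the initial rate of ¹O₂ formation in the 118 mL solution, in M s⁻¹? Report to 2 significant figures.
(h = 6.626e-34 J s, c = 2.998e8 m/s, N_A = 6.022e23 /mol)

1.1e-5 M s⁻¹

Photon energy at 462 nm: hc/λ = (6.626e-34)(2.998e8)/(462e-9) = 4.300e-19 J.
Energy delivered: (3490 W m⁻²)(3.42e-4 m²)(2436 s) = 2908 J.
Photons incident: 2908 / 4.300e-19 = 6.763e21, i.e. 6.763e21/6.022e23 = 0.01123 mol.
Fraction absorbed: 1 − 10^(−0.275) = 0.4691.
Photons absorbed: 0.4691 × 0.01123 = 0.005268 mol.
Product formed: 0.598 × 0.005268 = 0.003150 mol.
Rate: 0.003150 mol / (2436 s × 0.118 L) = 1.1e-5 M s⁻¹.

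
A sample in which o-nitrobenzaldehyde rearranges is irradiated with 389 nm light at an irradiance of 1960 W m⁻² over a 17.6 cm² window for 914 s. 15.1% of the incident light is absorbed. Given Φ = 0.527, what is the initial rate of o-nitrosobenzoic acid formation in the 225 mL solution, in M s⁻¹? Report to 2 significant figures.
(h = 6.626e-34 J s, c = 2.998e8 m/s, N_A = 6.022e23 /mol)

Photon energy at 389 nm: hc/λ = (6.626e-34)(2.998e8)/(389e-9) = 5.107e-19 J.
Energy delivered: (1960 W m⁻²)(17.6e-4 m²)(914 s) = 3153 J.
Photons incident: 3153 / 5.107e-19 = 6.174e21, i.e. 6.174e21/6.022e23 = 0.01025 mol.
Photons absorbed: 0.151 × 0.01025 = 0.001548 mol.
Product formed: 0.527 × 0.001548 = 8.158e-4 mol.
Rate: 8.158e-4 mol / (914 s × 0.225 L) = 4.0e-6 M s⁻¹.

4.0e-6 M s⁻¹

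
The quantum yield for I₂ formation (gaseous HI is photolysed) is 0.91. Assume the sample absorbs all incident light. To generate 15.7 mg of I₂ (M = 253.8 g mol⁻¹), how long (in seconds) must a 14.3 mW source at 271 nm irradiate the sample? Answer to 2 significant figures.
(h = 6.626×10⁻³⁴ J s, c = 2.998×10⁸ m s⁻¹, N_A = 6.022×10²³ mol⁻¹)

t ≈ 2100 s

Product: 15.7 mg / 253.8 g mol⁻¹ = 6.186×10⁻⁵ mol.
Photons that must be absorbed: 6.186×10⁻⁵ / 0.91 = 6.798×10⁻⁵ mol.
Photon energy: hc/λ = 7.330×10⁻¹⁹ J; per mole, 4.414×10⁵ J mol⁻¹.
Energy required: 6.798×10⁻⁵ × 4.414×10⁵ = 30.01 J.
Time: 30.01 J / 0.0143 W = 2100 s.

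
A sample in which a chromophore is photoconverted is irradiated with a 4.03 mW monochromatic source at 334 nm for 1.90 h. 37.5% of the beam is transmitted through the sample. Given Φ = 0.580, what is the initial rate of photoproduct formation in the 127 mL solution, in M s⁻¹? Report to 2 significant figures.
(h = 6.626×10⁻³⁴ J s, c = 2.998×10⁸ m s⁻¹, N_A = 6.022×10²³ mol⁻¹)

Photon energy at 334 nm: hc/λ = (6.626×10⁻³⁴)(2.998×10⁸)/(334×10⁻⁹) = 5.948×10⁻¹⁹ J.
Energy delivered: (4.03 mW)(6840 s) = 27.57 J.
Photons incident: 27.57 / 5.948×10⁻¹⁹ = 4.635×10¹⁹, i.e. 4.635×10¹⁹/6.022×10²³ = 7.697×10⁻⁵ mol.
Fraction absorbed: 1 − 37.5/100 = 0.6250.
Photons absorbed: 0.6250 × 7.697×10⁻⁵ = 4.811×10⁻⁵ mol.
Product formed: 0.580 × 4.811×10⁻⁵ = 2.790×10⁻⁵ mol.
Rate: 2.790×10⁻⁵ mol / (6840 s × 0.127 L) = 3.2×10⁻⁸ M s⁻¹.

3.2×10⁻⁸ M s⁻¹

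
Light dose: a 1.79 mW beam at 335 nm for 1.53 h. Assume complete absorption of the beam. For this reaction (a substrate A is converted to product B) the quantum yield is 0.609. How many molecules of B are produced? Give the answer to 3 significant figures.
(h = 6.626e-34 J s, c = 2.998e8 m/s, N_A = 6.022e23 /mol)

Photon energy at 335 nm: hc/λ = (6.626e-34)(2.998e8)/(335e-9) = 5.930e-19 J.
Energy delivered: (1.79 mW)(5508 s) = 9.859 J.
Photons incident: 9.859 / 5.930e-19 = 1.663e19, i.e. 1.663e19/6.022e23 = 2.762e-5 mol.
Product: Φ × n_abs = 0.609 × 2.762e-5 = 1.682e-5 mol.
As a count: 1.682e-5 × 6.022e23 = 1.01e19.

1.01e19 molecules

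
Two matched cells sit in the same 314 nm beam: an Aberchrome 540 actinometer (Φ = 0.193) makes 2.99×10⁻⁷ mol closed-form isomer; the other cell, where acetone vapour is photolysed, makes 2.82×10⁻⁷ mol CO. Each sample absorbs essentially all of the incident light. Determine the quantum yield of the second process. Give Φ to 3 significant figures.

Φ = 0.182

Photons absorbed by the actinometer: 2.99×10⁻⁷ / 0.193 = 1.549×10⁻⁶ mol.
Φ(unknown) = 2.82×10⁻⁷ / 1.549×10⁻⁶ = 0.182.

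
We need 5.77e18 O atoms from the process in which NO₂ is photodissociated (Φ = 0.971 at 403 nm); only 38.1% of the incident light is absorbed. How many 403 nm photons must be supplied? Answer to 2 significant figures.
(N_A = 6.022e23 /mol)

1.6e19 photons

Product: 5.77e18 / 6.022e23 = 9.582e-6 mol.
Photons that must be absorbed: 9.582e-6 / 0.971 = 9.868e-6 mol.
Incident photons needed: 9.868e-6 / 0.381 = 2.590e-5 mol.
Photon count: 2.590e-5 × 6.022e23 = 1.6e19.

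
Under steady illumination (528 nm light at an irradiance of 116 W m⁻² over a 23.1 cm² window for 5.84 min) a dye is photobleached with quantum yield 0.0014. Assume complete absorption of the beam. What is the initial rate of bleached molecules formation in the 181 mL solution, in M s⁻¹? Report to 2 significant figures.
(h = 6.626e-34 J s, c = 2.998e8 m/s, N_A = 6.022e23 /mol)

Photon energy at 528 nm: hc/λ = (6.626e-34)(2.998e8)/(528e-9) = 3.762e-19 J.
Energy delivered: (116 W m⁻²)(23.1e-4 m²)(350.4 s) = 93.89 J.
Photons incident: 93.89 / 3.762e-19 = 2.496e20, i.e. 2.496e20/6.022e23 = 4.145e-4 mol.
Product formed: 0.0014 × 4.145e-4 = 5.803e-7 mol.
Rate: 5.803e-7 mol / (350.4 s × 0.181 L) = 9.1e-9 M s⁻¹.

9.1e-9 M s⁻¹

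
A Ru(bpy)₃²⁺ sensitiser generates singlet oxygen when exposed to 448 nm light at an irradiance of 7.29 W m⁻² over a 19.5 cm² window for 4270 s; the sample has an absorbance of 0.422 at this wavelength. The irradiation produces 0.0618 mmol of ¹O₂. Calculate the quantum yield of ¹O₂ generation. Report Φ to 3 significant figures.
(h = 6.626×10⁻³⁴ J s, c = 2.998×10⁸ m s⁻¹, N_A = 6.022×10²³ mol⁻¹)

Product: 0.0618 mmol = 6.18×10⁻⁵ mol.
Photon energy at 448 nm: hc/λ = (6.626×10⁻³⁴)(2.998×10⁸)/(448×10⁻⁹) = 4.434×10⁻¹⁹ J.
Energy delivered: (7.29 W m⁻²)(19.5×10⁻⁴ m²)(4270 s) = 60.70 J.
Photons incident: 60.70 / 4.434×10⁻¹⁹ = 1.369×10²⁰, i.e. 1.369×10²⁰/6.022×10²³ = 2.273×10⁻⁴ mol.
Fraction absorbed: 1 − 10^(−0.422) = 0.6216.
Photons absorbed: 0.6216 × 2.273×10⁻⁴ = 1.413×10⁻⁴ mol.
Φ = 6.18×10⁻⁵ mol / 1.413×10⁻⁴ mol photons = 0.437.

Φ = 0.437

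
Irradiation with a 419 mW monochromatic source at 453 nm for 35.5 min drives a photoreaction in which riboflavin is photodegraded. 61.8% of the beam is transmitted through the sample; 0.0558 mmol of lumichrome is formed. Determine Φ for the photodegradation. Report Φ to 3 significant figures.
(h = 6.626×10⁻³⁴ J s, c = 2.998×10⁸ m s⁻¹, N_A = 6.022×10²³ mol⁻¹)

Product: 0.0558 mmol = 5.58×10⁻⁵ mol.
Photon energy at 453 nm: hc/λ = (6.626×10⁻³⁴)(2.998×10⁸)/(453×10⁻⁹) = 4.385×10⁻¹⁹ J.
Energy delivered: (419 mW)(2130 s) = 892.5 J.
Photons incident: 892.5 / 4.385×10⁻¹⁹ = 2.035×10²¹, i.e. 2.035×10²¹/6.022×10²³ = 0.003379 mol.
Fraction absorbed: 1 − 61.8/100 = 0.3820.
Photons absorbed: 0.3820 × 0.003379 = 0.001291 mol.
Φ = 5.58×10⁻⁵ mol / 0.001291 mol photons = 0.0432.

Φ = 0.0432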